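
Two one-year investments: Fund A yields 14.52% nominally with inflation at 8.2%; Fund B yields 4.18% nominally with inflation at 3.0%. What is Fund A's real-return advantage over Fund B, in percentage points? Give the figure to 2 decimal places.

Fund A real return: 1.1452/1.082 − 1 = 5.841%.
Fund B real return: 1.0418/1.030 − 1 = 1.146%.
Difference: 5.841 − 1.146 = 4.695 pp.

4.70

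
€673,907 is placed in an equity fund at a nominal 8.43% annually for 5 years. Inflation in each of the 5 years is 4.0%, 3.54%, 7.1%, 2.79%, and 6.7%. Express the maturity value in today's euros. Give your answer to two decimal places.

Nominal value at maturity: €673,907 × (1 + 8.43%)^5 ≈ €1,010,060.19.
Price-level factor over 5 years: 1.040 × 1.0354 × 1.071 × 1.0279 × 1.067 ≈ 1.2648710604.
Dividing the nominal maturity value by the price-level factor gives the value in today's money.

€798,547.95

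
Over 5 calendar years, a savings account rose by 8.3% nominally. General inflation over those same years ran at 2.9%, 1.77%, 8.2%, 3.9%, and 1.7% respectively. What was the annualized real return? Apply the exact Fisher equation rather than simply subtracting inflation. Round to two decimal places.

-1.99%

Cumulative inflation factor: 1.029 × 1.0177 × 1.082 × 1.039 × 1.017 ≈ 1.19729.
Nominal growth factor: 1.08300. Real growth factor = 1.08300 / 1.19729 ≈ 0.90454.
Annualized: 0.90454^(1/5) − 1 ≈ -0.01986.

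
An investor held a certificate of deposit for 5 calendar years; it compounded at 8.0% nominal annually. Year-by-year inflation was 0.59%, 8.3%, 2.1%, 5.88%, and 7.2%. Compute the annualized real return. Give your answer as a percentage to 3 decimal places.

3.081%

Cumulative inflation factor: 1.0059 × 1.083 × 1.021 × 1.0588 × 1.072 ≈ 1.26246.
Nominal growth factor: 1.46933. Real growth factor = 1.46933 / 1.26246 ≈ 1.16386.
Annualized: 1.16386^(1/5) − 1 ≈ 0.03081.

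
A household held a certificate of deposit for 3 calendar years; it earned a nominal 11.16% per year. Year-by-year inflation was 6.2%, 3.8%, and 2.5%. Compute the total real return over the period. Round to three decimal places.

Cumulative inflation factor: 1.062 × 1.038 × 1.025 ≈ 1.12991.
Nominal growth factor: 1.37355. Real growth factor = 1.37355 / 1.12991 ≈ 1.21563.
Total real return ≈ 21.5626%.

21.563%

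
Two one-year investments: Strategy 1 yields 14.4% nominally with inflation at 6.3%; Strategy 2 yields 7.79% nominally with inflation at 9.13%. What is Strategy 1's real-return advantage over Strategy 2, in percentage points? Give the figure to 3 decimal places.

8.848

Strategy 1 real return: 1.144/1.063 − 1 = 7.6199%.
Strategy 2 real return: 1.0779/1.0913 − 1 = -1.2279%.
Difference: 7.6199 − (-1.2279) = 8.8478 pp.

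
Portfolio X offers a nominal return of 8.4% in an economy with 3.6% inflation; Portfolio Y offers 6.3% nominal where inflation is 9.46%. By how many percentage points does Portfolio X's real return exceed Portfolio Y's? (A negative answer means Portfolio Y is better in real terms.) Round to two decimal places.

7.52

Portfolio X real return: 1.084/1.036 − 1 = 4.633%.
Portfolio Y real return: 1.063/1.0946 − 1 = -2.887%.
Difference: 4.633 − (-2.887) = 7.520 pp.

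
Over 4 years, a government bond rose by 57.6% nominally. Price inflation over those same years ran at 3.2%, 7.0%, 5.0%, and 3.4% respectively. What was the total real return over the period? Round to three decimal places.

31.457%

Cumulative inflation factor: 1.032 × 1.070 × 1.050 × 1.034 ≈ 1.19887.
Nominal growth factor: 1.57600. Real growth factor = 1.57600 / 1.19887 ≈ 1.31457.
Total real return ≈ 31.4568%.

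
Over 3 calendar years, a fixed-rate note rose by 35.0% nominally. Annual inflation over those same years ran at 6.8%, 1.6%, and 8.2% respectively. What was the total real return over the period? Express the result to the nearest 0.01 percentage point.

Cumulative inflation factor: 1.068 × 1.016 × 1.082 ≈ 1.17407.
Nominal growth factor: 1.35000. Real growth factor = 1.35000 / 1.17407 ≈ 1.14985.
Total real return ≈ 14.9851%.

14.99%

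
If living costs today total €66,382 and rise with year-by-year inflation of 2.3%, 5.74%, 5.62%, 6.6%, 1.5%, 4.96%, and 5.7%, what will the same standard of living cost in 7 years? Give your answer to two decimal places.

Cumulative price-level factor: 1.023 × 1.0574 × 1.0562 × 1.066 × 1.015 × 1.0496 × 1.057 ≈ 1.3714600433.
Multiplying €66,382 by the price-level factor gives the future nominal sum.

€91,040.26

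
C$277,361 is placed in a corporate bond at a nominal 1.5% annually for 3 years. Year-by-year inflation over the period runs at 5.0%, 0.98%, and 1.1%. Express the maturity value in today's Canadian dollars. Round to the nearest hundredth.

C$270,562.56

Nominal value at maturity: C$277,361 × (1 + 1.5%)^3 ≈ C$290,030.40.
Price-level factor over 3 years: 1.050 × 1.0098 × 1.011 = 1.07195319.
Dividing the nominal maturity value by the price-level factor gives the value in today's money.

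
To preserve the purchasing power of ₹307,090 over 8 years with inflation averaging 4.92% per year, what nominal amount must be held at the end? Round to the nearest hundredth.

Cumulative price-level factor: (1+4.92%)^8 ≈ 1.4684739790.
The nominal amount required is ₹307,090 scaled up by that factor.

₹450,953.67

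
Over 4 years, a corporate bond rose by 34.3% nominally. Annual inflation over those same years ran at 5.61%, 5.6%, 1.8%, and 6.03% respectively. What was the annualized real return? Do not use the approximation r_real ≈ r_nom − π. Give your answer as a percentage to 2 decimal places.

Cumulative inflation factor: 1.0561 × 1.056 × 1.018 × 1.0603 ≈ 1.20378.
Nominal growth factor: 1.34300. Real growth factor = 1.34300 / 1.20378 ≈ 1.11566.
Annualized: 1.11566^(1/4) − 1 ≈ 0.02774.

2.77%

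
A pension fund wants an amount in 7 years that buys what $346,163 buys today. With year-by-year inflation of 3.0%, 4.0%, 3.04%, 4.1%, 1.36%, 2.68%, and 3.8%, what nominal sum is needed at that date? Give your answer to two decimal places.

Cumulative price-level factor: 1.030 × 1.040 × 1.0304 × 1.041 × 1.0136 × 1.0268 × 1.038 ≈ 1.2413005817.
Multiplying $346,163 by the price-level factor gives the future nominal sum.

$429,692.33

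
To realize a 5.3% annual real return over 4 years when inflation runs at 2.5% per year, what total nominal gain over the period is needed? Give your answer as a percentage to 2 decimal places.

35.71%

Required annual nominal rate: (1+5.3%)(1+2.5%) − 1 = 7.9325%.
Cumulative over 4 years: (1 + 0.079325)^4 − 1 ≈ 0.35709.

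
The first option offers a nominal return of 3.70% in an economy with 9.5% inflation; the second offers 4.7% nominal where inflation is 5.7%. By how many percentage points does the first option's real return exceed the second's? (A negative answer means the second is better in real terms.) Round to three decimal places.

-4.351

The first option real return: 1.0370/1.095 − 1 = -5.2968%.
The second real return: 1.047/1.057 − 1 = -0.9461%.
Difference: -5.2968 − (-0.9461) = -4.3507 pp.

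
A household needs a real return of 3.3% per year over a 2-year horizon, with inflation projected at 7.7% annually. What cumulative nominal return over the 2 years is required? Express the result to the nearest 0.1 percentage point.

Required annual nominal rate: (1+3.3%)(1+7.7%) − 1 = 11.2541%.
Cumulative over 2 years: (1 + 0.112541)^2 − 1 ≈ 0.23775.

23.8%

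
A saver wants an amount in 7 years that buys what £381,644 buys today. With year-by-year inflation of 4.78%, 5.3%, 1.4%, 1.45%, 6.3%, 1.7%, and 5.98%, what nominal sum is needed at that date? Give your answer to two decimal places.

£496,287.51

Cumulative price-level factor: 1.0478 × 1.053 × 1.014 × 1.0145 × 1.063 × 1.017 × 1.0598 ≈ 1.3003938422.
The nominal amount required is £381,644 scaled up by that factor.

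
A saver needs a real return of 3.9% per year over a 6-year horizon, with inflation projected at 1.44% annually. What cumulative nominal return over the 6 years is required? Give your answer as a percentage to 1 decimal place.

Required annual nominal rate: (1+3.9%)(1+1.44%) − 1 = 5.39616%.
Cumulative over 6 years: (1 + 0.0539616)^6 − 1 ≈ 0.37072.

37.1%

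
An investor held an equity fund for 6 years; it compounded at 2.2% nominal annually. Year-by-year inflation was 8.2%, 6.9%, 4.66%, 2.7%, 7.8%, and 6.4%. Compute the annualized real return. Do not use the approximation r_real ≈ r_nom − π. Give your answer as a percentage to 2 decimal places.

-3.67%

Cumulative inflation factor: 1.082 × 1.069 × 1.0466 × 1.027 × 1.078 × 1.064 ≈ 1.42599.
Nominal growth factor: 1.13948. Real growth factor = 1.13948 / 1.42599 ≈ 0.79908.
Annualized: 0.79908^(1/6) − 1 ≈ -0.03669.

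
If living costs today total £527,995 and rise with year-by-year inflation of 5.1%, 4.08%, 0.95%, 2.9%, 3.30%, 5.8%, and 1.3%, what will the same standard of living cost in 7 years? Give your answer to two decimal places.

Cumulative price-level factor: 1.051 × 1.0408 × 1.0095 × 1.029 × 1.0330 × 1.058 × 1.013 ≈ 1.2580188026.
Multiplying £527,995 by the price-level factor gives the future nominal sum.

£664,227.64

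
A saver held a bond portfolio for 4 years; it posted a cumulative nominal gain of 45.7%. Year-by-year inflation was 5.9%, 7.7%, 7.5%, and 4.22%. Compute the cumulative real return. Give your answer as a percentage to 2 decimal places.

14.02%

Cumulative inflation factor: 1.059 × 1.077 × 1.075 × 1.0422 ≈ 1.27782.
Nominal growth factor: 1.45700. Real growth factor = 1.45700 / 1.27782 ≈ 1.14022.
Total real return ≈ 14.0219%.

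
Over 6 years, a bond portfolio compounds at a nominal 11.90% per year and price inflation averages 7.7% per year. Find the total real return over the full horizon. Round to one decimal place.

25.8%

The annual real rate is (1+11.90%)/(1+7.7%) − 1 = 3.8997%.
Compounded over 6 years: (1 + 0.038997)^6 − 1 ≈ 0.25802.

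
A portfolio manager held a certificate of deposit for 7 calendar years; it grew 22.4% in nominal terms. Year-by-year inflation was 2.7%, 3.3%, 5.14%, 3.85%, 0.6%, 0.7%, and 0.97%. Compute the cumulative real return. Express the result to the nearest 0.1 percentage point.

3.3%

Cumulative inflation factor: 1.027 × 1.033 × 1.0514 × 1.0385 × 1.006 × 1.007 × 1.0097 ≈ 1.18485.
Nominal growth factor: 1.22400. Real growth factor = 1.22400 / 1.18485 ≈ 1.03304.
Total real return ≈ 3.3038%.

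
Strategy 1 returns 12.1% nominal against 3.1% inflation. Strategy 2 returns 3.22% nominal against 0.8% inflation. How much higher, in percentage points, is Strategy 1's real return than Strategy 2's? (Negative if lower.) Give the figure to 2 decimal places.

6.33

Strategy 1 real return: 1.121/1.031 − 1 = 8.729%.
Strategy 2 real return: 1.0322/1.008 − 1 = 2.401%.
Difference: 8.729 − 2.401 = 6.328 pp.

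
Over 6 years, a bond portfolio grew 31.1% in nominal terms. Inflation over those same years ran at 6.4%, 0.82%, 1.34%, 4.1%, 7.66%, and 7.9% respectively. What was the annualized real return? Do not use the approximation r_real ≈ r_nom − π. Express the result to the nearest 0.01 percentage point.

-0.05%

Cumulative inflation factor: 1.064 × 1.0082 × 1.0134 × 1.041 × 1.0766 × 1.079 ≈ 1.31461.
Nominal growth factor: 1.31100. Real growth factor = 1.31100 / 1.31461 ≈ 0.99726.
Annualized: 0.99726^(1/6) − 1 ≈ -0.00046.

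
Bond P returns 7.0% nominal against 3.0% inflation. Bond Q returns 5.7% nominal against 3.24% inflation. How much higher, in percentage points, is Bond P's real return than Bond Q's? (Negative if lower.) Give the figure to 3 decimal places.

Bond P real return: 1.070/1.030 − 1 = 3.8835%.
Bond Q real return: 1.057/1.0324 − 1 = 2.3828%.
Difference: 3.8835 − 2.3828 = 1.5007 pp.

1.501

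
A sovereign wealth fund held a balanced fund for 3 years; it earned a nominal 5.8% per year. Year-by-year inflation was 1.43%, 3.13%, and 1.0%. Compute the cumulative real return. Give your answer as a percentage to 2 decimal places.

Cumulative inflation factor: 1.0143 × 1.0313 × 1.010 ≈ 1.05651.
Nominal growth factor: 1.18429. Real growth factor = 1.18429 / 1.05651 ≈ 1.12094.
Total real return ≈ 12.0945%.

12.09%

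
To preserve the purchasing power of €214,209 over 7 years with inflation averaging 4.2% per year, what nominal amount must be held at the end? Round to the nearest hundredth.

Cumulative price-level factor: (1+4.2%)^7 ≈ 1.3337487725.
Multiplying €214,209 by the price-level factor gives the future nominal sum.

€285,700.99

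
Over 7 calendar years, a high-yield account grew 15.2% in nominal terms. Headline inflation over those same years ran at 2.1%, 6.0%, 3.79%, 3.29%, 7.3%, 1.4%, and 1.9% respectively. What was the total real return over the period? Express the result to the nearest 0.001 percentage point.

-10.444%

Cumulative inflation factor: 1.021 × 1.060 × 1.0379 × 1.0329 × 1.073 × 1.014 × 1.019 ≈ 1.28634.
Nominal growth factor: 1.15200. Real growth factor = 1.15200 / 1.28634 ≈ 0.89556.
Total real return ≈ -10.4439%.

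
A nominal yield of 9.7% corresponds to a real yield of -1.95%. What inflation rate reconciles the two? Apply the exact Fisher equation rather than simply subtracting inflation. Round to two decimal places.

11.88%

From (1+r_nom) = (1+r_real)(1+π), we get 1+π = (1 + 9.7%)/(1 − 1.95%) = 1.097/0.9805 ≈ 1.11882.
So π ≈ 11.8817%.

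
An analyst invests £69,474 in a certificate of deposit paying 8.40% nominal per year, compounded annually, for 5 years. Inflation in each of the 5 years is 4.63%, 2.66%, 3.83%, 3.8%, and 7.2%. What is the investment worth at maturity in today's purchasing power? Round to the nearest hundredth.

Nominal value at maturity: £69,474 × (1 + 8.40%)^5 ≈ £103,984.53.
Price-level factor over 5 years: 1.0463 × 1.0266 × 1.0383 × 1.038 × 1.072 ≈ 1.2410019906.
Dividing the nominal maturity value by the price-level factor gives the value in today's money.

£83,790.78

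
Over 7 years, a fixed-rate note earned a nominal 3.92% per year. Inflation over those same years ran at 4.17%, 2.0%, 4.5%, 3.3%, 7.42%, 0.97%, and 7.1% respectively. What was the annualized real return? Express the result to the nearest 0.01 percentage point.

-0.25%

Cumulative inflation factor: 1.0417 × 1.020 × 1.045 × 1.033 × 1.0742 × 1.0097 × 1.071 ≈ 1.33237.
Nominal growth factor: 1.30886. Real growth factor = 1.30886 / 1.33237 ≈ 0.98235.
Annualized: 0.98235^(1/7) − 1 ≈ -0.00254.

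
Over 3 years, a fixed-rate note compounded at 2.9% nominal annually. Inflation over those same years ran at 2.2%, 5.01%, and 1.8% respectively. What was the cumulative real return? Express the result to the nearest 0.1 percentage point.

-0.3%

Cumulative inflation factor: 1.022 × 1.0501 × 1.018 ≈ 1.09252.
Nominal growth factor: 1.08955. Real growth factor = 1.08955 / 1.09252 ≈ 0.99728.
Total real return ≈ -0.2721%.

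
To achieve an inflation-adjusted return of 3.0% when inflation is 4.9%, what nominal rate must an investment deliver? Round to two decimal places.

By the Fisher equation, 1 + r_nom = (1 + 3.0%)(1 + 4.9%) = 1.030 × 1.049 = 1.08047.
So r_nom = 8.047%.

8.05%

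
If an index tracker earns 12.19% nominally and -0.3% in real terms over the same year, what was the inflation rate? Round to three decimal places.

12.528%

From (1+r_nom) = (1+r_real)(1+π), we get 1+π = (1 + 12.19%)/(1 − 0.3%) = 1.1219/0.997 ≈ 1.12528.
So π ≈ 12.5276%.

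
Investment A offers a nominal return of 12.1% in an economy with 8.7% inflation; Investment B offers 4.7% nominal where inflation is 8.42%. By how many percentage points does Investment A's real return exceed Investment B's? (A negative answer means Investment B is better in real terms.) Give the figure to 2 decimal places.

Investment A real return: 1.121/1.087 − 1 = 3.128%.
Investment B real return: 1.047/1.0842 − 1 = -3.431%.
Difference: 3.128 − (-3.431) = 6.559 pp.

6.56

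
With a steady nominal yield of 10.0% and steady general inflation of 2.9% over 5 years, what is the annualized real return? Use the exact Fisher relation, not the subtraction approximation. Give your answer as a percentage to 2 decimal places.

6.90%

With constant rates the annual real return is the same each year: (1+10.0%)/(1+2.9%) − 1 = 0.06900.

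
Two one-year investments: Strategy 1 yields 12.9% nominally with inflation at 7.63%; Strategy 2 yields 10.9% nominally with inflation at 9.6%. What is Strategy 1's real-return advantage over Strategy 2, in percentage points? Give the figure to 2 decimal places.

3.71

Strategy 1 real return: 1.129/1.0763 − 1 = 4.896%.
Strategy 2 real return: 1.109/1.096 − 1 = 1.186%.
Difference: 4.896 − 1.186 = 3.710 pp.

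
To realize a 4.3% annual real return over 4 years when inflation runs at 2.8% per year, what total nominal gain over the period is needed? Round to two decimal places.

32.16%

Required annual nominal rate: (1+4.3%)(1+2.8%) − 1 = 7.2204%.
Cumulative over 4 years: (1 + 0.072204)^4 − 1 ≈ 0.32163.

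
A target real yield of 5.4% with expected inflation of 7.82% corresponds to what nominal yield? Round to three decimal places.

13.642%

By the Fisher equation, 1 + r_nom = (1 + 5.4%)(1 + 7.82%) = 1.054 × 1.0782 = 1.1364228.
So r_nom = 13.64228%.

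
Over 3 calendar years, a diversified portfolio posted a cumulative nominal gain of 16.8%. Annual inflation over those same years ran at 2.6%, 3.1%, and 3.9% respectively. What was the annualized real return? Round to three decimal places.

Cumulative inflation factor: 1.026 × 1.031 × 1.039 ≈ 1.09906.
Nominal growth factor: 1.16800. Real growth factor = 1.16800 / 1.09906 ≈ 1.06273.
Annualized: 1.06273^(1/3) − 1 ≈ 0.02049.

2.049%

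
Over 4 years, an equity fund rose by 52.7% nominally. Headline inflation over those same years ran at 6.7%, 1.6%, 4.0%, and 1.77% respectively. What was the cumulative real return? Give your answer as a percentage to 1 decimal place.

Cumulative inflation factor: 1.067 × 1.016 × 1.040 × 1.0177 ≈ 1.14739.
Nominal growth factor: 1.52700. Real growth factor = 1.52700 / 1.14739 ≈ 1.33085.
Total real return ≈ 33.0846%.

33.1%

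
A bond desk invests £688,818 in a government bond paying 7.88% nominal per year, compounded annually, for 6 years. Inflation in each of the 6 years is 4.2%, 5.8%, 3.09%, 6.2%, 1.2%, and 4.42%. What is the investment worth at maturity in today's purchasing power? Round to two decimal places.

£851,317.32

Nominal value at maturity: £688,818 × (1 + 7.88%)^6 ≈ £1,085,800.69.
Price-level factor over 6 years: 1.042 × 1.058 × 1.0309 × 1.062 × 1.012 × 1.0442 ≈ 1.2754359217.
Dividing the nominal maturity value by the price-level factor gives the value in today's money.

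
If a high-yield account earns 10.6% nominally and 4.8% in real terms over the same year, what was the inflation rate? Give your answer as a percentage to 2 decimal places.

5.53%

From (1+r_nom) = (1+r_real)(1+π), we get 1+π = (1 + 10.6%)/(1 + 4.8%) = 1.106/1.048 ≈ 1.05534.
So π ≈ 5.5344%.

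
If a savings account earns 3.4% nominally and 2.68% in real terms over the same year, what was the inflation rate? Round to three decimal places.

0.701%

From (1+r_nom) = (1+r_real)(1+π), we get 1+π = (1 + 3.4%)/(1 + 2.68%) = 1.034/1.0268 ≈ 1.00701.
So π ≈ 0.7012%.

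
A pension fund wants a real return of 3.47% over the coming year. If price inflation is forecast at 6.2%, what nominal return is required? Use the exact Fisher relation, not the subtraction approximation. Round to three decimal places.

By the Fisher equation, 1 + r_nom = (1 + 3.47%)(1 + 6.2%) = 1.0347 × 1.062 = 1.0988514.
So r_nom = 9.88514%.

9.885%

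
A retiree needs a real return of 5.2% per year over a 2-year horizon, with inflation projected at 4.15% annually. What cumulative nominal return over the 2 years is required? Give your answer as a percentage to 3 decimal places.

Required annual nominal rate: (1+5.2%)(1+4.15%) − 1 = 9.5658%.
Cumulative over 2 years: (1 + 0.095658)^2 − 1 ≈ 0.20047.

20.047%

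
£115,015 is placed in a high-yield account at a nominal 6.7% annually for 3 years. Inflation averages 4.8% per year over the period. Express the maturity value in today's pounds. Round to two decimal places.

£121,384.68

Nominal value at maturity: £115,015 × (1 + 6.7%)^3 ≈ £139,716.51.
Price-level factor over 3 years: (1 + 4.8%)^3 = 1.151022592.
Dividing the nominal maturity value by the price-level factor gives the value in today's money.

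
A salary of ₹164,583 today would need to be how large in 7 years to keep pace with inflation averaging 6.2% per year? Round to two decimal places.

₹250,759.04

Cumulative price-level factor: (1+6.2%)^7 ≈ 1.5236022917.
Multiplying ₹164,583 by the price-level factor gives the future nominal sum.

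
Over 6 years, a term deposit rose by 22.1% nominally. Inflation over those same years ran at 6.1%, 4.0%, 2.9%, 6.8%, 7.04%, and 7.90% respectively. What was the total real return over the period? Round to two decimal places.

Cumulative inflation factor: 1.061 × 1.040 × 1.029 × 1.068 × 1.0704 × 1.0790 ≈ 1.40056.
Nominal growth factor: 1.22100. Real growth factor = 1.22100 / 1.40056 ≈ 0.87179.
Total real return ≈ -12.8208%.

-12.82%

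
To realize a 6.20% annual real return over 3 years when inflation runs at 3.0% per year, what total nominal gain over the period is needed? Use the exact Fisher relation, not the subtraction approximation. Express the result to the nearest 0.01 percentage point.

30.88%

Required annual nominal rate: (1+6.20%)(1+3.0%) − 1 = 9.386%.
Cumulative over 3 years: (1 + 0.09386)^3 − 1 ≈ 0.30884.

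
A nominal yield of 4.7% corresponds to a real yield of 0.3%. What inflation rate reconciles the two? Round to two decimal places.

From (1+r_nom) = (1+r_real)(1+π), we get 1+π = (1 + 4.7%)/(1 + 0.3%) = 1.047/1.003 ≈ 1.04387.
So π ≈ 4.3868%.

4.39%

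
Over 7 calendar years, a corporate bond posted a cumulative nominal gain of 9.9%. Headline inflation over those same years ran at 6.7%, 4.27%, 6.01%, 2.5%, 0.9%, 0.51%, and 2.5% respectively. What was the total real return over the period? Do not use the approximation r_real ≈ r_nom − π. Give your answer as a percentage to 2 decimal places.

Cumulative inflation factor: 1.067 × 1.0427 × 1.0601 × 1.025 × 1.009 × 1.0051 × 1.025 ≈ 1.25666.
Nominal growth factor: 1.09900. Real growth factor = 1.09900 / 1.25666 ≈ 0.87454.
Total real return ≈ -12.5462%.

-12.55%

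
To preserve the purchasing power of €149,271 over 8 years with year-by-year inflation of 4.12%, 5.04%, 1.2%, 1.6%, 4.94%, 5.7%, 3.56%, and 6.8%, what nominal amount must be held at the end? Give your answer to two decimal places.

Cumulative price-level factor: 1.0412 × 1.0504 × 1.012 × 1.016 × 1.0494 × 1.057 × 1.0356 × 1.068 ≈ 1.3795658480.
The nominal amount required is €149,271 scaled up by that factor.

€205,929.17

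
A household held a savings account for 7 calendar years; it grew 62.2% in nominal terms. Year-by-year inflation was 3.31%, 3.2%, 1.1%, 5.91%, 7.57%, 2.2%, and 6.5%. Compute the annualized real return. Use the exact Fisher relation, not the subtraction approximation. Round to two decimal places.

2.80%

Cumulative inflation factor: 1.0331 × 1.032 × 1.011 × 1.0591 × 1.0757 × 1.022 × 1.065 ≈ 1.33660.
Nominal growth factor: 1.62200. Real growth factor = 1.62200 / 1.33660 ≈ 1.21353.
Annualized: 1.21353^(1/7) − 1 ≈ 0.02803.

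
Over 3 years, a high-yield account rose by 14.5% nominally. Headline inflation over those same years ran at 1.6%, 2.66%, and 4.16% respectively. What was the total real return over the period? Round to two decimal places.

Cumulative inflation factor: 1.016 × 1.0266 × 1.0416 ≈ 1.08642.
Nominal growth factor: 1.14500. Real growth factor = 1.14500 / 1.08642 ≈ 1.05392.
Total real return ≈ 5.3925%.

5.39%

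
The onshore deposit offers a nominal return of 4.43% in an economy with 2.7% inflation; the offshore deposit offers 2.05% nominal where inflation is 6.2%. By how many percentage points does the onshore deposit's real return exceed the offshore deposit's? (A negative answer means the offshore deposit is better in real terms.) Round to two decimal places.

5.59

The onshore deposit real return: 1.0443/1.027 − 1 = 1.685%.
The offshore deposit real return: 1.0205/1.062 − 1 = -3.908%.
Difference: 1.685 − (-3.908) = 5.593 pp.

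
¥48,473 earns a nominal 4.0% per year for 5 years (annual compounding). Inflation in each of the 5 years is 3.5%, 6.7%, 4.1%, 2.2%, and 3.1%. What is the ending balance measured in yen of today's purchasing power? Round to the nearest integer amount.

¥48,686

Nominal value at maturity: ¥48,473 × (1 + 4.0%)^5 ≈ ¥58,975.
Price-level factor over 5 years: 1.035 × 1.067 × 1.041 × 1.022 × 1.031 ≈ 1.2113372147.
The maturity value deflated by that factor is the answer in today's purchasing power.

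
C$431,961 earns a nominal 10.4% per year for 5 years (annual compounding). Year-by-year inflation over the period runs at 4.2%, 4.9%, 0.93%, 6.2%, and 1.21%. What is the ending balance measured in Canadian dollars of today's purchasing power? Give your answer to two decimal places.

C$597,418.25

Nominal value at maturity: C$431,961 × (1 + 10.4%)^5 ≈ C$708,418.52.
Price-level factor over 5 years: 1.042 × 1.049 × 1.0093 × 1.062 × 1.0121 ≈ 1.1857999345.
The maturity value deflated by that factor is the answer in today's purchasing power.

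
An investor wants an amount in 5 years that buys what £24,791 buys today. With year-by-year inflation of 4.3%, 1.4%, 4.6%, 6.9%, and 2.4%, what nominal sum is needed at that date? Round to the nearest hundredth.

£30,021.03

Cumulative price-level factor: 1.043 × 1.014 × 1.046 × 1.069 × 1.024 ≈ 1.2109650522.
Multiplying £24,791 by the price-level factor gives the future nominal sum.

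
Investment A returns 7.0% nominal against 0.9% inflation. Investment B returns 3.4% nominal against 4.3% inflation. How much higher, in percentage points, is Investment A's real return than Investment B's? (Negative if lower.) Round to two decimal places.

Investment A real return: 1.070/1.009 − 1 = 6.046%.
Investment B real return: 1.034/1.043 − 1 = -0.863%.
Difference: 6.046 − (-0.863) = 6.909 pp.

6.91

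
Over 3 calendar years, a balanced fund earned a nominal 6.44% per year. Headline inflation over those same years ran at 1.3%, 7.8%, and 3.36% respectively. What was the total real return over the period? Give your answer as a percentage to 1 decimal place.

6.8%

Cumulative inflation factor: 1.013 × 1.078 × 1.0336 ≈ 1.12871.
Nominal growth factor: 1.20591. Real growth factor = 1.20591 / 1.12871 ≈ 1.06840.
Total real return ≈ 6.8400%.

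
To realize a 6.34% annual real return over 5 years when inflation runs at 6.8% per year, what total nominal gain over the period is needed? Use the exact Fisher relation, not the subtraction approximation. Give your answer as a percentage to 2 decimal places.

Required annual nominal rate: (1+6.34%)(1+6.8%) − 1 = 13.57112%.
Cumulative over 5 years: (1 + 0.1357112)^5 − 1 ≈ 0.88947.

88.95%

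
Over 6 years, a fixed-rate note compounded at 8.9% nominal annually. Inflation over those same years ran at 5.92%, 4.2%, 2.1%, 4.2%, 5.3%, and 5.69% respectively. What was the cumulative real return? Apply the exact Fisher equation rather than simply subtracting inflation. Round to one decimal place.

Cumulative inflation factor: 1.0592 × 1.042 × 1.021 × 1.042 × 1.053 × 1.0569 ≈ 1.30678.
Nominal growth factor: 1.66789. Real growth factor = 1.66789 / 1.30678 ≈ 1.27634.
Total real return ≈ 27.6338%.

27.6%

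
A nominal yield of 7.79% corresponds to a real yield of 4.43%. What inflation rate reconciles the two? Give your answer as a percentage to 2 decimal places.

3.22%

From (1+r_nom) = (1+r_real)(1+π), we get 1+π = (1 + 7.79%)/(1 + 4.43%) = 1.0779/1.0443 ≈ 1.03217.
So π ≈ 3.2175%.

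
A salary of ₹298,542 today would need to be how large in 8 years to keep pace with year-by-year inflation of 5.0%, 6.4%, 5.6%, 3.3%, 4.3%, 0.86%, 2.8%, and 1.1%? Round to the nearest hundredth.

Cumulative price-level factor: 1.050 × 1.064 × 1.056 × 1.033 × 1.043 × 1.0086 × 1.028 × 1.011 ≈ 1.3324248054.
The nominal amount required is ₹298,542 scaled up by that factor.

₹397,784.77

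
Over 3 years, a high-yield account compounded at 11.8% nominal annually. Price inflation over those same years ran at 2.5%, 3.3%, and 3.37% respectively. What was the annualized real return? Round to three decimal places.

8.485%

Cumulative inflation factor: 1.025 × 1.033 × 1.0337 ≈ 1.09451.
Nominal growth factor: 1.39742. Real growth factor = 1.39742 / 1.09451 ≈ 1.27675.
Annualized: 1.27675^(1/3) − 1 ≈ 0.08485.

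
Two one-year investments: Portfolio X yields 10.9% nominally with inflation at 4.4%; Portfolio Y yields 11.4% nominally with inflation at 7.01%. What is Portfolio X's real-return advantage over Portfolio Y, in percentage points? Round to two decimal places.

2.12

Portfolio X real return: 1.109/1.044 − 1 = 6.226%.
Portfolio Y real return: 1.114/1.0701 − 1 = 4.102%.
Difference: 6.226 − 4.102 = 2.124 pp.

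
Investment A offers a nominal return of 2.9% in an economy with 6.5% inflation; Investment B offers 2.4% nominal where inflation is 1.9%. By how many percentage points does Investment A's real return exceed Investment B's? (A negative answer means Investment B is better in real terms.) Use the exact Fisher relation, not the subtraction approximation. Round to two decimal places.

-3.87

Investment A real return: 1.029/1.065 − 1 = -3.380%.
Investment B real return: 1.024/1.019 − 1 = 0.491%.
Difference: -3.380 − 0.491 = -3.871 pp.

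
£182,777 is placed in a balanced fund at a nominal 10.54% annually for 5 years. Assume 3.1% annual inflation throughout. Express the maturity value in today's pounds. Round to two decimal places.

Nominal value at maturity: £182,777 × (1 + 10.54%)^5 ≈ £301,660.78.
Price-level factor over 5 years: (1 + 3.1%)^5 ≈ 1.1649125562.
The maturity value deflated by that factor is the answer in today's purchasing power.

£258,955.73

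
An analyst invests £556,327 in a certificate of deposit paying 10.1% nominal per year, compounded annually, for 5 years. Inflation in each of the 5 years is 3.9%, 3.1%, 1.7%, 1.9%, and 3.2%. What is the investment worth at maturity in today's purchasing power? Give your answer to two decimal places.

£785,629.32

Nominal value at maturity: £556,327 × (1 + 10.1%)^5 ≈ £900,050.20.
Price-level factor over 5 years: 1.039 × 1.031 × 1.017 × 1.019 × 1.032 ≈ 1.1456423173.
The maturity value deflated by that factor is the answer in today's purchasing power.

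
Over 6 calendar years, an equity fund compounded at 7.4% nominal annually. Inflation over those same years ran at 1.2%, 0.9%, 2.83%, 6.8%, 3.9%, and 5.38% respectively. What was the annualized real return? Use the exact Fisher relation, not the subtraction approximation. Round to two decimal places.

Cumulative inflation factor: 1.012 × 1.009 × 1.0283 × 1.068 × 1.039 × 1.0538 ≈ 1.22783.
Nominal growth factor: 1.53471. Real growth factor = 1.53471 / 1.22783 ≈ 1.24994.
Annualized: 1.24994^(1/6) − 1 ≈ 0.03788.

3.79%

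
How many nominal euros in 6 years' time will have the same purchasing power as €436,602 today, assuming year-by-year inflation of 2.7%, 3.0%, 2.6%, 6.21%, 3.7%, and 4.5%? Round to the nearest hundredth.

€545,382.51

Cumulative price-level factor: 1.027 × 1.030 × 1.026 × 1.0621 × 1.037 × 1.045 ≈ 1.2491525669.
The nominal amount required is €436,602 scaled up by that factor.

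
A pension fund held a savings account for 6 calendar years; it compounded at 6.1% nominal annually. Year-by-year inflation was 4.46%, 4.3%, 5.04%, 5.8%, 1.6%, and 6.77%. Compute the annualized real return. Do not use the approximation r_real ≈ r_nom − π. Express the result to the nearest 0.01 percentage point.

1.39%

Cumulative inflation factor: 1.0446 × 1.043 × 1.0504 × 1.058 × 1.016 × 1.0677 ≈ 1.31346.
Nominal growth factor: 1.42657. Real growth factor = 1.42657 / 1.31346 ≈ 1.08611.
Annualized: 1.08611^(1/6) − 1 ≈ 0.01386.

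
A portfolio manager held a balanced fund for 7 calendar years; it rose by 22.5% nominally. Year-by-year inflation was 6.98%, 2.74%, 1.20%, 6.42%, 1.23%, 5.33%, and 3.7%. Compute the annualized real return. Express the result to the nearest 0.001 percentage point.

Cumulative inflation factor: 1.0698 × 1.0274 × 1.0120 × 1.0642 × 1.0123 × 1.0533 × 1.037 ≈ 1.30884.
Nominal growth factor: 1.22500. Real growth factor = 1.22500 / 1.30884 ≈ 0.93594.
Annualized: 0.93594^(1/7) − 1 ≈ -0.00941.

-0.941%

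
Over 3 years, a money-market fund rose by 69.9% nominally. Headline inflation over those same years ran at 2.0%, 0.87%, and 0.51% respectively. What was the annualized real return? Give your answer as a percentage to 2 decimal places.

18.00%

Cumulative inflation factor: 1.020 × 1.0087 × 1.0051 ≈ 1.03412.
Nominal growth factor: 1.69900. Real growth factor = 1.69900 / 1.03412 ≈ 1.64294.
Annualized: 1.64294^(1/3) − 1 ≈ 0.17998.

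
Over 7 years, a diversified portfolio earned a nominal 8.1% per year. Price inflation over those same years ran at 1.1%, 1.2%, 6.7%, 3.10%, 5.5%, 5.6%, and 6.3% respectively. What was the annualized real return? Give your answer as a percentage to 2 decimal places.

Cumulative inflation factor: 1.011 × 1.012 × 1.067 × 1.0310 × 1.055 × 1.056 × 1.063 ≈ 1.33292.
Nominal growth factor: 1.72496. Real growth factor = 1.72496 / 1.33292 ≈ 1.29412.
Annualized: 1.29412^(1/7) − 1 ≈ 0.03752.

3.75%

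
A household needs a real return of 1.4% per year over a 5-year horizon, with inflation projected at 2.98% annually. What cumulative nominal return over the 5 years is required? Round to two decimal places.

Required annual nominal rate: (1+1.4%)(1+2.98%) − 1 = 4.42172%.
Cumulative over 5 years: (1 + 0.0442172)^5 − 1 ≈ 0.24152.

24.15%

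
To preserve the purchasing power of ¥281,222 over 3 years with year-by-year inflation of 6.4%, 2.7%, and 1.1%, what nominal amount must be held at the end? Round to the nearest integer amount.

¥310,679

Cumulative price-level factor: 1.064 × 1.027 × 1.011 = 1.104748008.
The nominal amount required is ¥281,222 scaled up by that factor.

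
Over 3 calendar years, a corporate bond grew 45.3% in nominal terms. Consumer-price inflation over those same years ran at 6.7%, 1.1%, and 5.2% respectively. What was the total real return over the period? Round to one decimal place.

28.0%

Cumulative inflation factor: 1.067 × 1.011 × 1.052 ≈ 1.13483.
Nominal growth factor: 1.45300. Real growth factor = 1.45300 / 1.13483 ≈ 1.28037.
Total real return ≈ 28.0366%.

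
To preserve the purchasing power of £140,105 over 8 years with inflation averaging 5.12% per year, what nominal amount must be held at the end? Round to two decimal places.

£208,899.04

Cumulative price-level factor: (1+5.12%)^8 ≈ 1.4910177642.
The nominal amount required is £140,105 scaled up by that factor.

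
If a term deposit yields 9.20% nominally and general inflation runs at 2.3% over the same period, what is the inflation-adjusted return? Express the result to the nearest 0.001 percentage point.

Real return via the Fisher equation: (1 + 9.20%)/(1 + 2.3%) − 1 = 1.0920/1.023 − 1 ≈ 0.06745.

6.745%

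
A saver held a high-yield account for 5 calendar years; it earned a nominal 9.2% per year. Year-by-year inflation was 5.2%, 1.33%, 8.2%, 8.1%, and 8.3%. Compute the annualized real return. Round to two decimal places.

2.83%

Cumulative inflation factor: 1.052 × 1.0133 × 1.082 × 1.081 × 1.083 ≈ 1.35032.
Nominal growth factor: 1.55279. Real growth factor = 1.55279 / 1.35032 ≈ 1.14995.
Annualized: 1.14995^(1/5) − 1 ≈ 0.02834.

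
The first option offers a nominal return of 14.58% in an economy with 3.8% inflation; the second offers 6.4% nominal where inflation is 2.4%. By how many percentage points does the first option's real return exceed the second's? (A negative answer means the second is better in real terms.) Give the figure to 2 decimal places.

The first option real return: 1.1458/1.038 − 1 = 10.385%.
The second real return: 1.064/1.024 − 1 = 3.906%.
Difference: 10.385 − 3.906 = 6.479 pp.

6.48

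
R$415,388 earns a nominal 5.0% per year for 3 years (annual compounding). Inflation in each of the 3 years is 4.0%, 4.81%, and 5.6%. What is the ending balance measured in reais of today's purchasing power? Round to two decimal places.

Nominal value at maturity: R$415,388 × (1 + 5.0%)^3 ≈ R$480,863.53.
Price-level factor over 3 years: 1.040 × 1.0481 × 1.056 = 1.151065344.
The maturity value deflated by that factor is the answer in today's purchasing power.

R$417,755.20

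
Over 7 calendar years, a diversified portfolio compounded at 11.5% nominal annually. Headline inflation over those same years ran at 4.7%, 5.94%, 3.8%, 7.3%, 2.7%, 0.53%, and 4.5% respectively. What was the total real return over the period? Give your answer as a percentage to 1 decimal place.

Cumulative inflation factor: 1.047 × 1.0594 × 1.038 × 1.073 × 1.027 × 1.0053 × 1.045 ≈ 1.33286.
Nominal growth factor: 2.14252. Real growth factor = 2.14252 / 1.33286 ≈ 1.60745.
Total real return ≈ 60.7452%.

60.7%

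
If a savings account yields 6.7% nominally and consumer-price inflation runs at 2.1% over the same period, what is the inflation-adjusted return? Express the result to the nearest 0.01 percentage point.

Real return via the Fisher equation: (1 + 6.7%)/(1 + 2.1%) − 1 = 1.067/1.021 − 1 ≈ 0.04505.

4.51%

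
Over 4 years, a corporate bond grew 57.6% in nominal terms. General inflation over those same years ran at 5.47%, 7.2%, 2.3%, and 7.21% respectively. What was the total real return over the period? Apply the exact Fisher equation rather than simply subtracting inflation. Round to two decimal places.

27.09%

Cumulative inflation factor: 1.0547 × 1.072 × 1.023 × 1.0721 ≈ 1.24004.
Nominal growth factor: 1.57600. Real growth factor = 1.57600 / 1.24004 ≈ 1.27093.
Total real return ≈ 27.0930%.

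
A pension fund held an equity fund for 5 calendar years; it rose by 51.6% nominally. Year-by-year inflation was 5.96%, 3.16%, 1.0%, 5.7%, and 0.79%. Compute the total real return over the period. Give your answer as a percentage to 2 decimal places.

28.89%

Cumulative inflation factor: 1.0596 × 1.0316 × 1.010 × 1.057 × 1.0079 ≈ 1.17616.
Nominal growth factor: 1.51600. Real growth factor = 1.51600 / 1.17616 ≈ 1.28894.
Total real return ≈ 28.8938%.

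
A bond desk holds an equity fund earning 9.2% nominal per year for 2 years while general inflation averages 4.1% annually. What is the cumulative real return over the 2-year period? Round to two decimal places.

The annual real rate is (1+9.2%)/(1+4.1%) − 1 = 4.8991%.
Compounded over 2 years: (1 + 0.048991)^2 − 1 ≈ 0.10038.

10.04%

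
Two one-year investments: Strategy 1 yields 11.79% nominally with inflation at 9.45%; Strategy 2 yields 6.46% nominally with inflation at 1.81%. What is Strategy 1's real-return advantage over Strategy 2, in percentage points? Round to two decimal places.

-2.43

Strategy 1 real return: 1.1179/1.0945 − 1 = 2.138%.
Strategy 2 real return: 1.0646/1.0181 − 1 = 4.567%.
Difference: 2.138 − 4.567 = -2.429 pp.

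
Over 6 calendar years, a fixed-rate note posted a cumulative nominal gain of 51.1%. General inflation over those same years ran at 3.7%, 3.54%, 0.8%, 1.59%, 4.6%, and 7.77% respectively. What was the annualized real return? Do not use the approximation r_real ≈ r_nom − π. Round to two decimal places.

Cumulative inflation factor: 1.037 × 1.0354 × 1.008 × 1.0159 × 1.046 × 1.0777 ≈ 1.23945.
Nominal growth factor: 1.51100. Real growth factor = 1.51100 / 1.23945 ≈ 1.21909.
Annualized: 1.21909^(1/6) − 1 ≈ 0.03357.

3.36%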